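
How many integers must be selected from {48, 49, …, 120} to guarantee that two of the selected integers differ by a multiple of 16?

Use the pigeonhole principle on residue classes: group the integers by remainder mod 16; there are 16 residue classes, each nonempty in this range.
Choosing one from each class (16 integers) avoids any shared remainder.
One more choice must repeat a class, so two differ by a multiple of 16. Hence 16 + 1 = 17.

17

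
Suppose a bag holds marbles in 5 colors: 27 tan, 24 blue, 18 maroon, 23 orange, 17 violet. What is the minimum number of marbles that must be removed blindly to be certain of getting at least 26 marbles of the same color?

108

In the worst case we take at most 25 of each color, but all 24 blue, all 18 maroon, all 23 orange, and all 17 violet (fewer than 25), giving 25 + 24 + 18 + 23 + 17 = 107.
One more marble then forces some color to 26, so 107 + 1 = 108.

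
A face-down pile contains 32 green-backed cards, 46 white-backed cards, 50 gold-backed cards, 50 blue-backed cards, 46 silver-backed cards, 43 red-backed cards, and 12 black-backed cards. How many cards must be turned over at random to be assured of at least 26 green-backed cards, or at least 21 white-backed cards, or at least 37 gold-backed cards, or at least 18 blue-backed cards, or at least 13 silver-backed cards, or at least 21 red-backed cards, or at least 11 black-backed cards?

141

The worst case stops just short of every target: 25 green-backed, 20 white-backed, 36 gold-backed, 17 blue-backed, 12 silver-backed, 20 red-backed, 10 black-backed — 25 + 20 + 36 + 17 + 12 + 20 + 10 = 140 cards.
One more card must push some back color to its target, so 140 + 1 = 141.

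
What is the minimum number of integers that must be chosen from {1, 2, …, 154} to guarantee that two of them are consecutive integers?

Partition {1, …, 154} into 77 pairs: {1,2}, {3,4}, …, {153,154}.
Choosing 77 integers — say the 77 even numbers 2, 4, …, 154 — takes one from each pair and avoids the property.
Choosing 78 forces two into the same pair by pigeonhole, and those are consecutive. So 78.

78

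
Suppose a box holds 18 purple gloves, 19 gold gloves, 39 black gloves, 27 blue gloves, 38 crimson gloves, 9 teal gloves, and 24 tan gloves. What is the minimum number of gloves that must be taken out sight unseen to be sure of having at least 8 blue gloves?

155

The worst case draws every non-blue glove first: 18 + 19 + 39 + 38 + 9 + 24 = 147.
The next 8 draws are then forced to be blue, giving 147 + 8 = 155.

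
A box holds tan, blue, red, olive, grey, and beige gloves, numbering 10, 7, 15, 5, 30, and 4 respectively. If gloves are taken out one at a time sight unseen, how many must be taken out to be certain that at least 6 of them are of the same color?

Treat the 6 colors as pigeonholes.
In the worst case we take at most 5 of each color, but all 4 beige (fewer than 5), giving 5 + 5 + 5 + 5 + 5 + 4 = 29.
One more glove then forces some color to 6, so 29 + 1 = 30.

30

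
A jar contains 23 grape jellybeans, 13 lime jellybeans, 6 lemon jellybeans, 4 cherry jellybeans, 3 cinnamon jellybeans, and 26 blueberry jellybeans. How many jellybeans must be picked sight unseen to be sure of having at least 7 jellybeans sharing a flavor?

Treat the 6 flavors as pigeonholes.
In the worst case we take at most 6 of each flavor, but all 4 cherry and all 3 cinnamon (fewer than 6), giving 6 + 6 + 6 + 4 + 3 + 6 = 31.
One more jellybean then forces some flavor to 7, so 31 + 1 = 32.

32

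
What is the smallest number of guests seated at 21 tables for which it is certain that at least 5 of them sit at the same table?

85

There are 21 tables acting as pigeonholes.
With 21 × 4 = 84 guests we could place exactly 4 in each, with no class reaching 5.
One more forces some class to hold 5, so 84 + 1 = 85.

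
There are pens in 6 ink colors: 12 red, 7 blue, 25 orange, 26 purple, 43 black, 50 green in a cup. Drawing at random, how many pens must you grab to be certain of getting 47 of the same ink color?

Treat the 6 ink colors as pigeonholes.
In the worst case we take at most 46 of each ink color, but all 12 red, all 7 blue, all 25 orange, all 26 purple, and all 43 black (fewer than 46), giving 12 + 7 + 25 + 26 + 43 + 46 = 159.
One more pen then forces some ink color to 47, so 159 + 1 = 160.

160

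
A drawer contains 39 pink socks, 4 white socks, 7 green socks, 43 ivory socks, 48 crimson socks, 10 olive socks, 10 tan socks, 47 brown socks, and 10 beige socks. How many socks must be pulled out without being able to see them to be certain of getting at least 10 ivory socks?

To avoid ivory socks as long as possible, exhaust the other 8 colors first.
The worst case draws every non-ivory sock first: 39 + 4 + 7 + 48 + 10 + 10 + 47 + 10 = 175.
The next 10 draws are then forced to be ivory, giving 175 + 10 = 185.

185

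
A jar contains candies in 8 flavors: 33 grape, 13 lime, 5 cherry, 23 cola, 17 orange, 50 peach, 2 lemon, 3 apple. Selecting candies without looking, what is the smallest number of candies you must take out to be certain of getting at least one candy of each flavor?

145

The hardest flavor to obtain is lemon: we could draw every other candy first — 146 − 2 = 144 candies — without a single lemon one.
The next draw must be lemon, so 144 + 1 = 145.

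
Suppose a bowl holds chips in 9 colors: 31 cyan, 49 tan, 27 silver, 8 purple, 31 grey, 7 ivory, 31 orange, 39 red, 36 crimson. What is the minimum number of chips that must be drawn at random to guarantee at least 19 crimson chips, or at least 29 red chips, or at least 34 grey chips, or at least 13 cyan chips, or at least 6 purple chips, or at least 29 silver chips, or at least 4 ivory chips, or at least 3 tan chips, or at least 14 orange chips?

140

Each of the 9 colors has its own threshold; avoid all of them simultaneously.
The worst case stops just short of every target: 12 cyan, 2 tan, all 27 silver, 5 purple, all 31 grey, 3 ivory, 13 orange, 28 red, 18 crimson — 12 + 2 + 27 + 5 + 31 + 3 + 13 + 28 + 18 = 139 chips.
One more chip must push some color to its target, so 139 + 1 = 140.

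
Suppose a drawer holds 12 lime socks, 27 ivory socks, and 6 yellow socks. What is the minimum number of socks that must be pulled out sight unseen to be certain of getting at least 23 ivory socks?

41

To avoid ivory socks as long as possible, exhaust the other 2 colors first.
The worst case draws every non-ivory sock first: 12 + 6 = 18.
The next 23 draws are then forced to be ivory, giving 18 + 23 = 41.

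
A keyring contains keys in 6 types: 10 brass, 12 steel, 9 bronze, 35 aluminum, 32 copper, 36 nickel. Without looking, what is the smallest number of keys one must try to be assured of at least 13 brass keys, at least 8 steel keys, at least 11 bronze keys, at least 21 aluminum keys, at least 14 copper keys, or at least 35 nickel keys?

Each of the 6 types has its own threshold; avoid all of them simultaneously.
The worst case stops just short of every target: all 10 brass, 7 steel, all 9 bronze, 20 aluminum, 13 copper, 34 nickel — 10 + 7 + 9 + 20 + 13 + 34 = 93 keys.
One more key must push some type to its target, so 93 + 1 = 94.

94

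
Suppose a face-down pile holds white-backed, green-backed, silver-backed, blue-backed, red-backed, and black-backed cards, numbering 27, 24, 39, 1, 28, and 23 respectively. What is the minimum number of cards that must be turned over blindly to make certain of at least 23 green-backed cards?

141

The worst case draws every non-green-backed card first: 27 + 39 + 1 + 28 + 23 = 118.
The next 23 draws are then forced to be green-backed, giving 118 + 23 = 141.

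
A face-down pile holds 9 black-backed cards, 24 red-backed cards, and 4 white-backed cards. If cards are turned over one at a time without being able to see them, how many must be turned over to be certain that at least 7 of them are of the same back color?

Treat the 3 back colors as pigeonholes.
In the worst case we take at most 6 of each back color, but all 4 white-backed (fewer than 6), giving 6 + 6 + 4 = 16.
One more card then forces some back color to 7, so 16 + 1 = 17.

17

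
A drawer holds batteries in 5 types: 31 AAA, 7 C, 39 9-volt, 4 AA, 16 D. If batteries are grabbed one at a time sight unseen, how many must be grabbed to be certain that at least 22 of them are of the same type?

70

In the worst case we take at most 21 of each type, but all 7 C, all 4 AA, and all 16 D (fewer than 21), giving 21 + 7 + 21 + 4 + 16 = 69.
One more battery then forces some type to 22, so 69 + 1 = 70.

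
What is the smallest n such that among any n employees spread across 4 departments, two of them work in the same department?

There are 4 departments acting as pigeonholes.
With 4 employees we could place one in each, avoiding any repeat.
One more forces some class to hold 2, so 4 + 1 = 5.

5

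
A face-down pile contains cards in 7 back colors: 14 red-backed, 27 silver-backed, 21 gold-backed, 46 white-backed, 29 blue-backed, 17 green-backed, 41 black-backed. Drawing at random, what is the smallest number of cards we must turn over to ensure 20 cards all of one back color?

127

In the worst case we take at most 19 of each back color, but all 14 red-backed and all 17 green-backed (fewer than 19), giving 14 + 19 + 19 + 19 + 19 + 17 + 19 = 126.
One more card then forces some back color to 20, so 126 + 1 = 127.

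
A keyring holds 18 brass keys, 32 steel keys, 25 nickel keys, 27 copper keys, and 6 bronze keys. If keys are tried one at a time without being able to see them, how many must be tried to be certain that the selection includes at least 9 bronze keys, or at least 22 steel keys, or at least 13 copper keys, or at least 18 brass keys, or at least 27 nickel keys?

82

Each of the 5 types has its own threshold; avoid all of them simultaneously.
The worst case stops just short of every target: 17 brass, 21 steel, all 25 nickel, 12 copper, all 6 bronze — 17 + 21 + 25 + 12 + 6 = 81 keys.
One more key must push some type to its target, so 81 + 1 = 82.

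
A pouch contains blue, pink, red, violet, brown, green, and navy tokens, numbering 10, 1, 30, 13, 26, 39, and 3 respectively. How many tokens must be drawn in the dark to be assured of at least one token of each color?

122

The hardest color to obtain is pink: we could draw every other token first — 122 − 1 = 121 tokens — without a single pink one.
The next draw must be pink, so 121 + 1 = 122.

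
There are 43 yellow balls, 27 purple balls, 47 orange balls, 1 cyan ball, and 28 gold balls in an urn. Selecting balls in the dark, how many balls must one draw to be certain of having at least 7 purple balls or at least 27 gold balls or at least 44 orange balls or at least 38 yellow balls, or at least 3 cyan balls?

Each of the 5 colors has its own threshold; avoid all of them simultaneously.
The worst case stops just short of every target: 37 yellow, 6 purple, 43 orange, all 1 cyan, 26 gold — 37 + 6 + 43 + 1 + 26 = 113 balls.
One more ball must push some color to its target, so 113 + 1 = 114.

114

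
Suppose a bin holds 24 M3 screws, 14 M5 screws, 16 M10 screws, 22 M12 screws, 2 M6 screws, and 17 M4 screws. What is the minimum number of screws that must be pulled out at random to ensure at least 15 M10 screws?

94

The worst case draws every non-M10 screw first: 24 + 14 + 22 + 2 + 17 = 79.
The next 15 draws are then forced to be M10, giving 79 + 15 = 94.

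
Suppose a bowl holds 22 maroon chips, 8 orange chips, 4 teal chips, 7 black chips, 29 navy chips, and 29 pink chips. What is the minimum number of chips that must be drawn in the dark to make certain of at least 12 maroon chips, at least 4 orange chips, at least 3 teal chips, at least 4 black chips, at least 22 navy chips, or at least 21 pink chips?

Each of the 6 colors has its own threshold; avoid all of them simultaneously.
The worst case stops just short of every target: 11 maroon, 3 orange, 2 teal, 3 black, 21 navy, 20 pink — 11 + 3 + 2 + 3 + 21 + 20 = 60 chips.
One more chip must push some color to its target, so 60 + 1 = 61.

61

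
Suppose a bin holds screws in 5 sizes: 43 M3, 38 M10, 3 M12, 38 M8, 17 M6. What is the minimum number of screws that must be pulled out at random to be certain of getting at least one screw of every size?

The hardest size to obtain is M12: we could draw every other screw first — 139 − 3 = 136 screws — without a single M12 one.
The next draw must be M12, so 136 + 1 = 137.

137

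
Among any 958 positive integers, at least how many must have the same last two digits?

10

The 958 positive integers fall into 100 possible two-digit endings.
If each of the 100 possible two-digit endings held at most 9, the total would be at most 100 × 9 = 900 < 958, a contradiction.
So at least one holds ⌈958/100⌉ = 10.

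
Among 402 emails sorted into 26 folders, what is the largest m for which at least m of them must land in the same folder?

The 402 emails fall into 26 folders.
If each of the 26 folders held at most 15, the total would be at most 26 × 15 = 390 < 402, a contradiction.
So at least one holds ⌈402/26⌉ = 16.

16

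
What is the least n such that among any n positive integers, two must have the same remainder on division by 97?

98

Two integers differ by a multiple of 97 exactly when they share a remainder mod 97.
There are 97 residue classes mod 97, so 97 integers can all lie in distinct classes.
One more integer must repeat a residue, giving a difference divisible by 97. So n = 97 + 1 = 98.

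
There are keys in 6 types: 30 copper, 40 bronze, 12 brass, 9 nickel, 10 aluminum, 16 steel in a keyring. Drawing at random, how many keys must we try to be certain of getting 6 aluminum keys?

113

The worst case draws every non-aluminum key first: 30 + 40 + 12 + 9 + 16 = 107.
The next 6 draws are then forced to be aluminum, giving 107 + 6 = 113.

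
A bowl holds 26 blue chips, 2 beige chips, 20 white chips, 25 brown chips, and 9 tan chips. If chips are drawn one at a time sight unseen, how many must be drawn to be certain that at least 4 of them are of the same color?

In the worst case we take at most 3 of each color, but all 2 beige (fewer than 3), giving 3 + 2 + 3 + 3 + 3 = 14.
One more chip then forces some color to 4, so 14 + 1 = 15.

15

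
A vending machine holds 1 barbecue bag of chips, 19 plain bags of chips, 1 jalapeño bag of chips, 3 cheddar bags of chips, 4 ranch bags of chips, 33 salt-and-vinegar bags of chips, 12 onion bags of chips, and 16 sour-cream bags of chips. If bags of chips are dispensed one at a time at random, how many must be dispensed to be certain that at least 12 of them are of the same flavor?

54

Treat the 8 flavors as pigeonholes.
In the worst case we take at most 11 of each flavor, but all 1 barbecue, all 1 jalapeño, all 3 cheddar, and all 4 ranch (fewer than 11), giving 1 + 11 + 1 + 3 + 4 + 11 + 11 + 11 = 53.
One more bag of chips then forces some flavor to 12, so 53 + 1 = 54.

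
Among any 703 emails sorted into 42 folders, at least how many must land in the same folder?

17

The 703 emails fall into 42 folders.
If each of the 42 folders held at most 16, the total would be at most 42 × 16 = 672 < 703, a contradiction.
So at least one holds ⌈703/42⌉ = 17.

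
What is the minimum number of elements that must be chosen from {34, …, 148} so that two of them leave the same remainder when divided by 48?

49

Group the integers by remainder mod 48; there are 48 residue classes, each nonempty in this range.
Choosing one from each class (48 integers) avoids any shared remainder.
One more choice must repeat a class, so two differ by a multiple of 48. Hence 48 + 1 = 49.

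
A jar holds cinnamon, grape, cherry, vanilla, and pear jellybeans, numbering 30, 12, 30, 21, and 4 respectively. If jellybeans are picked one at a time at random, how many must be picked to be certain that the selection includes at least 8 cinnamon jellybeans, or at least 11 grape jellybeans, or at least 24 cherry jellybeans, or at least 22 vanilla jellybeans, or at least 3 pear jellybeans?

64

The worst case stops just short of every target: 7 cinnamon, 10 grape, 23 cherry, 21 vanilla, 2 pear — 7 + 10 + 23 + 21 + 2 = 63 jellybeans.
One more jellybean must push some flavor to its target, so 63 + 1 = 64.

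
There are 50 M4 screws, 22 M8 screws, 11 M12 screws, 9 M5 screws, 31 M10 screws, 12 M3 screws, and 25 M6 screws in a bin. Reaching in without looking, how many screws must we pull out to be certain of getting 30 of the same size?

138

In the worst case we take at most 29 of each size, but all 22 M8, all 11 M12, all 9 M5, all 12 M3, and all 25 M6 (fewer than 29), giving 29 + 22 + 11 + 9 + 29 + 12 + 25 = 137.
One more screw then forces some size to 30, so 137 + 1 = 138.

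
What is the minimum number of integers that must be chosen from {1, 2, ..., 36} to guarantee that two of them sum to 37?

Partition {1, …, 36} into 18 pairs: {1,36}, {2,35}, …, {18,19}.
Choosing 18 integers — say the integers 1 through 18 — takes one from each pair and avoids the property.
Choosing 19 forces two into the same pair by pigeonhole, and those sum to 37. So 19.

19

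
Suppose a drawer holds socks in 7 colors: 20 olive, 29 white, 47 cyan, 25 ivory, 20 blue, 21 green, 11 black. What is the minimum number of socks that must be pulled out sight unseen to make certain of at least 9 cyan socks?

To avoid cyan socks as long as possible, exhaust the other 6 colors first.
The worst case draws every non-cyan sock first: 20 + 29 + 25 + 20 + 21 + 11 = 126.
The next 9 draws are then forced to be cyan, giving 126 + 9 = 135.

135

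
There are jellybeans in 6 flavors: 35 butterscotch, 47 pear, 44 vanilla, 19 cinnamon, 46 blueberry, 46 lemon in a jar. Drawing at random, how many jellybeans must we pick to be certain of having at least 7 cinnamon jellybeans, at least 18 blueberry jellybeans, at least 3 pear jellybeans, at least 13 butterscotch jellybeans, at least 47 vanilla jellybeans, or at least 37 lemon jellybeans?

Each of the 6 flavors has its own threshold; avoid all of them simultaneously.
The worst case stops just short of every target: 12 butterscotch, 2 pear, all 44 vanilla, 6 cinnamon, 17 blueberry, 36 lemon — 12 + 2 + 44 + 6 + 17 + 36 = 117 jellybeans.
One more jellybean must push some flavor to its target, so 117 + 1 = 118.

118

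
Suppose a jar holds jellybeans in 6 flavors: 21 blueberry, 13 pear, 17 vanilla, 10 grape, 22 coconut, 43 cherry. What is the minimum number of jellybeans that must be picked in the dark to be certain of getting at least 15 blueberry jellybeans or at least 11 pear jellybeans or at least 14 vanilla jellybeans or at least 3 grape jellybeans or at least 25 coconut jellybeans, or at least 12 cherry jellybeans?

73

The worst case stops just short of every target: 14 blueberry, 10 pear, 13 vanilla, 2 grape, all 22 coconut, 11 cherry — 14 + 10 + 13 + 2 + 22 + 11 = 72 jellybeans.
One more jellybean must push some flavor to its target, so 72 + 1 = 73.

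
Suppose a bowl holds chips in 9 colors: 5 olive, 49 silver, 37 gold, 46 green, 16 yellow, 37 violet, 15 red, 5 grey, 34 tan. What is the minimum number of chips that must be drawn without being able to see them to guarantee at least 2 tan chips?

To avoid tan chips as long as possible, exhaust the other 8 colors first.
The worst case draws every non-tan chip first: 5 + 49 + 37 + 46 + 16 + 37 + 15 + 5 = 210.
The next 2 draws are then forced to be tan, giving 210 + 2 = 212.

212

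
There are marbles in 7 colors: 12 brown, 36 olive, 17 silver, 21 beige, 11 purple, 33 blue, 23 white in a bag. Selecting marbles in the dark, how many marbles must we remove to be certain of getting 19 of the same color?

In the worst case we take at most 18 of each color, but all 12 brown, all 17 silver, and all 11 purple (fewer than 18), giving 12 + 18 + 17 + 18 + 11 + 18 + 18 = 112.
One more marble then forces some color to 19, so 112 + 1 = 113.

113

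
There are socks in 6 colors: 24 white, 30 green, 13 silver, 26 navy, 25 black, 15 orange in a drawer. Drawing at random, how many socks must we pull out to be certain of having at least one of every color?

The hardest color to obtain is silver: we could draw every other sock first — 133 − 13 = 120 socks — without a single silver one.
The next draw must be silver, so 120 + 1 = 121.

121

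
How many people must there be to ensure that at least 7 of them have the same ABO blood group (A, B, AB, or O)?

25

There are 4 ABO blood groups acting as pigeonholes.
With 4 × 6 = 24 people we could place exactly 6 in each, with no class reaching 7.
One more forces some class to hold 7, so 24 + 1 = 25.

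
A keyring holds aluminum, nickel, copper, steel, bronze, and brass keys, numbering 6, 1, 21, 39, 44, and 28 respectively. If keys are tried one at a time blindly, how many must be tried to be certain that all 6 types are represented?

139

The hardest type to obtain is nickel: we could draw every other key first — 139 − 1 = 138 keys — without a single nickel one.
The next draw must be nickel, so 138 + 1 = 139.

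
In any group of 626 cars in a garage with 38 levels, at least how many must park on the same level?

If each of the 38 levels held at most 16, the total would be at most 38 × 16 = 608 < 626, a contradiction.
So at least one holds ⌈626/38⌉ = 17.

17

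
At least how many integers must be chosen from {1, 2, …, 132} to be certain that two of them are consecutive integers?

Partition {1, …, 132} into 66 pairs: {1,2}, {3,4}, …, {131,132}.
Choosing 66 integers — say the 66 even numbers 2, 4, …, 132 — takes one from each pair and avoids the property.
Choosing 67 forces two into the same pair by pigeonhole, and those are consecutive. So 67.

67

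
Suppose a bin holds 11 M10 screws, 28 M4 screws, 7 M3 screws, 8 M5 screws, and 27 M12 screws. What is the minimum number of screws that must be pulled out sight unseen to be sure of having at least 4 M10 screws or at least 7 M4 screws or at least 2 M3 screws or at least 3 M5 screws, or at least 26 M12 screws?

The worst case stops just short of every target: 3 M10, 6 M4, 1 M3, 2 M5, 25 M12 — 3 + 6 + 1 + 2 + 25 = 37 screws.
One more screw must push some size to its target, so 37 + 1 = 38.

38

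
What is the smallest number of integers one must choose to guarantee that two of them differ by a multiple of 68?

69

Two integers differ by a multiple of 68 exactly when they share a remainder mod 68.
There are 68 residue classes mod 68, so 68 integers can all lie in distinct classes.
One more integer must repeat a residue, giving a difference divisible by 68. So n = 68 + 1 = 69.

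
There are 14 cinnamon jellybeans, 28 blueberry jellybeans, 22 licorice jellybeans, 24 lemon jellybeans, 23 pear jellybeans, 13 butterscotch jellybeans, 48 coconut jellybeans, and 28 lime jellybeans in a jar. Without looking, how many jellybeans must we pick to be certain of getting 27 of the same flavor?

175

In the worst case we take at most 26 of each flavor, but all 14 cinnamon, all 22 licorice, all 24 lemon, all 23 pear, and all 13 butterscotch (fewer than 26), giving 14 + 26 + 22 + 24 + 23 + 13 + 26 + 26 = 174.
One more jellybean then forces some flavor to 27, so 174 + 1 = 175.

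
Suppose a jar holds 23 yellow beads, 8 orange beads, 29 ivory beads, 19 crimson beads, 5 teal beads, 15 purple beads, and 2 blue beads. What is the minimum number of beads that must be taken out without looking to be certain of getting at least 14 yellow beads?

92

The worst case draws every non-yellow bead first: 8 + 29 + 19 + 5 + 15 + 2 = 78.
The next 14 draws are then forced to be yellow, giving 78 + 14 = 92.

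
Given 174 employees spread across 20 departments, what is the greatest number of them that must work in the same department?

9

The 174 employees fall into 20 departments.
If each of the 20 departments held at most 8, the total would be at most 20 × 8 = 160 < 174, a contradiction.
So at least one holds ⌈174/20⌉ = 9.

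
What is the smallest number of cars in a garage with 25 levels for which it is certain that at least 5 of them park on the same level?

There are 25 levels acting as pigeonholes.
With 25 × 4 = 100 cars we could place exactly 4 in each, with no class reaching 5.
One more forces some class to hold 5, so 100 + 1 = 101.

101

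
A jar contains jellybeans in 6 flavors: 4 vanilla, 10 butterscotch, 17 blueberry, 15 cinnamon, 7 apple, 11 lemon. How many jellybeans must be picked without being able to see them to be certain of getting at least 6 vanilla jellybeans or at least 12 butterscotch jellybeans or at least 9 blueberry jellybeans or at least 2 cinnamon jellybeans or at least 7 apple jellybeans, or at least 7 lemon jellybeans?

36

The worst case stops just short of every target: all 4 vanilla, all 10 butterscotch, 8 blueberry, 1 cinnamon, 6 apple, 6 lemon — 4 + 10 + 8 + 1 + 6 + 6 = 35 jellybeans.
One more jellybean must push some flavor to its target, so 35 + 1 = 36.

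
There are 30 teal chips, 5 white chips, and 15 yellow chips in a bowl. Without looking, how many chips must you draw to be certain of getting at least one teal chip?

21

The worst case draws every non-teal chip first: 5 + 15 = 20.
The next draw is then forced to be teal, giving 20 + 1 = 21.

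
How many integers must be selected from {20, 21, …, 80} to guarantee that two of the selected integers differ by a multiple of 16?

17

Use the pigeonhole principle on residue classes: group the integers by remainder mod 16; there are 16 residue classes, each nonempty in this range.
Choosing one from each class (16 integers) avoids any shared remainder.
One more choice must repeat a class, so two differ by a multiple of 16. Hence 16 + 1 = 17.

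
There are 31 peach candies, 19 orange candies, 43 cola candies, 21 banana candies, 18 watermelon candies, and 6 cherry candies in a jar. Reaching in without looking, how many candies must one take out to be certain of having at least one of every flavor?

133

The hardest flavor to obtain is cherry: we could draw every other candy first — 138 − 6 = 132 candies — without a single cherry one.
The next draw must be cherry, so 132 + 1 = 133.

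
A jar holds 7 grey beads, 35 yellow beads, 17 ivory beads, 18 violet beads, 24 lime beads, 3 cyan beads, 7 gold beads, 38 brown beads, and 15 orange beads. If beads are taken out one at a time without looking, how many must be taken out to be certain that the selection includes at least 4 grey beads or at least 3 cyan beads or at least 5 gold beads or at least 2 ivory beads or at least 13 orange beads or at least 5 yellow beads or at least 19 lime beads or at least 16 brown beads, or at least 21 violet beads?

78

The worst case stops just short of every target: 3 grey, 4 yellow, 1 ivory, all 18 violet, 18 lime, 2 cyan, 4 gold, 15 brown, 12 orange — 3 + 4 + 1 + 18 + 18 + 2 + 4 + 15 + 12 = 77 beads.
One more bead must push some color to its target, so 77 + 1 = 78.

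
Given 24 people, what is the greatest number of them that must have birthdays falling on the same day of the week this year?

The 24 people fall into 7 days of the week.
If each of the 7 days of the week held at most 3, the total would be at most 7 × 3 = 21 < 24, a contradiction.
So at least one holds ⌈24/7⌉ = 4.

4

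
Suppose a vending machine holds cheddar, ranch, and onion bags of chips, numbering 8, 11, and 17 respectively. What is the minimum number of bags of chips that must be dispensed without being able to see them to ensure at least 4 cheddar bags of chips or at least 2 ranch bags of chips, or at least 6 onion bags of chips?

10

The worst case stops just short of every target: 3 cheddar, 1 ranch, 5 onion — 3 + 1 + 5 = 9 bags of chips.
One more bag of chips must push some flavor to its target, so 9 + 1 = 10.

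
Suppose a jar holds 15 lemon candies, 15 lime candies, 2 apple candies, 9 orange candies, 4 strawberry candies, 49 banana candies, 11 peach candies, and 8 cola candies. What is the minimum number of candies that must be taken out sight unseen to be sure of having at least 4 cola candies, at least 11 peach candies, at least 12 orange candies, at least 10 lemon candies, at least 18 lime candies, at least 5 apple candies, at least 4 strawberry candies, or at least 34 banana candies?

85

The worst case stops just short of every target: 9 lemon, all 15 lime, all 2 apple, all 9 orange, 3 strawberry, 33 banana, 10 peach, 3 cola — 9 + 15 + 2 + 9 + 3 + 33 + 10 + 3 = 84 candies.
One more candy must push some flavor to its target, so 84 + 1 = 85.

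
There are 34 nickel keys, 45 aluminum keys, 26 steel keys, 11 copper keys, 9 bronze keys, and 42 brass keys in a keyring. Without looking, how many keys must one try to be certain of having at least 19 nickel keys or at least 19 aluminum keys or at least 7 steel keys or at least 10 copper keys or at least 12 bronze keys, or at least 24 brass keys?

The worst case stops just short of every target: 18 nickel, 18 aluminum, 6 steel, 9 copper, all 9 bronze, 23 brass — 18 + 18 + 6 + 9 + 9 + 23 = 83 keys.
One more key must push some type to its target, so 83 + 1 = 84.

84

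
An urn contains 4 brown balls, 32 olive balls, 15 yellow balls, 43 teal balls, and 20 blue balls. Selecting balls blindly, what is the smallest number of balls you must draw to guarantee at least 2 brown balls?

To avoid brown balls as long as possible, exhaust the other 4 colors first.
The worst case draws every non-brown ball first: 32 + 15 + 43 + 20 = 110.
The next 2 draws are then forced to be brown, giving 110 + 2 = 112.

112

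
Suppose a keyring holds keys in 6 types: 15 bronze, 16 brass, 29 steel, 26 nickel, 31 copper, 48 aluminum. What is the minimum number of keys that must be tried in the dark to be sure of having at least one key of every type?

The hardest type to obtain is bronze: we could draw every other key first — 165 − 15 = 150 keys — without a single bronze one.
The next draw must be bronze, so 150 + 1 = 151.

151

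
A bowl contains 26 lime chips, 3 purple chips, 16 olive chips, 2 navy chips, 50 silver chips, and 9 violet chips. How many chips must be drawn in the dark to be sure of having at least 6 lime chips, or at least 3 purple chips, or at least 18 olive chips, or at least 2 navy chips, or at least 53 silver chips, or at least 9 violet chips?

Each of the 6 colors has its own threshold; avoid all of them simultaneously.
The worst case stops just short of every target: 5 lime, 2 purple, all 16 olive, 1 navy, all 50 silver, 8 violet — 5 + 2 + 16 + 1 + 50 + 8 = 82 chips.
One more chip must push some color to its target, so 82 + 1 = 83.

83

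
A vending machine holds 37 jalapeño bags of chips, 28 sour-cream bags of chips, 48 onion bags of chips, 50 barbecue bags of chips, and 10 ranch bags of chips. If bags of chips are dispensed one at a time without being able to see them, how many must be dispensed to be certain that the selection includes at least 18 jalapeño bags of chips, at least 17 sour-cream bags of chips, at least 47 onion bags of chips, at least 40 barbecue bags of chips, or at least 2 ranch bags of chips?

The worst case stops just short of every target: 17 jalapeño, 16 sour-cream, 46 onion, 39 barbecue, 1 ranch — 17 + 16 + 46 + 39 + 1 = 119 bags of chips.
One more bag of chips must push some flavor to its target, so 119 + 1 = 120.

120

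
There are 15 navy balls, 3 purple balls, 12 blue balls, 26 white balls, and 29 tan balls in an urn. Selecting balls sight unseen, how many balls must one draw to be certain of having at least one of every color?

83

The hardest color to obtain is purple: we could draw every other ball first — 85 − 3 = 82 balls — without a single purple one.
The next draw must be purple, so 82 + 1 = 83.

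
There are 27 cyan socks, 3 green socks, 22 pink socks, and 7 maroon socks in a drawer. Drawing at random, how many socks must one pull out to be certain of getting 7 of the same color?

In the worst case we take at most 6 of each color, but all 3 green (fewer than 6), giving 6 + 3 + 6 + 6 = 21.
One more sock then forces some color to 7, so 21 + 1 = 22.

22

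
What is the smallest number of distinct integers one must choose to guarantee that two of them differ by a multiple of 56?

57

Two integers differ by a multiple of 56 exactly when they share a remainder mod 56.
There are 56 residue classes mod 56, so 56 integers can all lie in distinct classes.
One more integer must repeat a residue, giving a difference divisible by 56. So n = 56 + 1 = 57.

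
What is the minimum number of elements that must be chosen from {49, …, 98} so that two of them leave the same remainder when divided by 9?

10

Use the pigeonhole principle on residue classes: group the integers by remainder mod 9; there are 9 residue classes, each nonempty in this range.
Choosing one from each class (9 integers) avoids any shared remainder.
One more choice must repeat a class, so two differ by a multiple of 9. Hence 9 + 1 = 10.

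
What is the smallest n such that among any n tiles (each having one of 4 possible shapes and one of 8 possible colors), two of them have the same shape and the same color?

There are 4 × 8 = 32 (shape, color) combinations acting as pigeonholes.
With 32 tiles we could place one in each, avoiding any repeat.
One more forces some (shape, color) pair to hold 2, so 32 + 1 = 33.

33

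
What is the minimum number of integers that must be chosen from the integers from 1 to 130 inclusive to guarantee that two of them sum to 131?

66

Partition {1, …, 130} into 65 pairs: {1,130}, {2,129}, …, {65,66}.
Choosing 65 integers — say the integers 1 through 65 — takes one from each pair and avoids the property.
Choosing 66 forces two into the same pair by pigeonhole, and those sum to 131. So 66.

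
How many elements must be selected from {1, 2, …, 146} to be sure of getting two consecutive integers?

Partition {1, …, 146} into 73 pairs: {1,2}, {3,4}, …, {145,146}.
Choosing 73 integers — say the 73 even numbers 2, 4, …, 146 — takes one from each pair and avoids the property.
Choosing 74 forces two into the same pair by pigeonhole, and those are consecutive. So 74.

74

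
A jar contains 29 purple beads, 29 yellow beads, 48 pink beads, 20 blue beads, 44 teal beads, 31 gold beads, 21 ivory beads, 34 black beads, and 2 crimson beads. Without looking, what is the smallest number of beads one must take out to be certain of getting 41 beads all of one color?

Treat the 9 colors as pigeonholes.
In the worst case we take at most 40 of each color, but all 29 purple, all 29 yellow, all 20 blue, all 31 gold, all 21 ivory, all 34 black, and all 2 crimson (fewer than 40), giving 29 + 29 + 40 + 20 + 40 + 31 + 21 + 34 + 2 = 246.
One more bead then forces some color to 41, so 246 + 1 = 247.

247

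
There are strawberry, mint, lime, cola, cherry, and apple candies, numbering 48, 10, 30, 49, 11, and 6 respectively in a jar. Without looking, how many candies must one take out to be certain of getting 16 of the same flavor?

Treat the 6 flavors as pigeonholes.
In the worst case we take at most 15 of each flavor, but all 10 mint, all 11 cherry, and all 6 apple (fewer than 15), giving 15 + 10 + 15 + 15 + 11 + 6 = 72.
One more candy then forces some flavor to 16, so 72 + 1 = 73.

73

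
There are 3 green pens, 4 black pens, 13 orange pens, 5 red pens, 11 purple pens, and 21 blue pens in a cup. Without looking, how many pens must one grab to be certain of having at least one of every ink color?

The hardest ink color to obtain is green: we could draw every other pen first — 57 − 3 = 54 pens — without a single green one.
The next draw must be green, so 54 + 1 = 55.

55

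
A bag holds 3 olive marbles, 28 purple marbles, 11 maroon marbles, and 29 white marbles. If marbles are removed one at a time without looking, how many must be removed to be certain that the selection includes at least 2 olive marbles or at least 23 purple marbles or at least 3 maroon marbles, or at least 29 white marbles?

54

Each of the 4 colors has its own threshold; avoid all of them simultaneously.
The worst case stops just short of every target: 1 olive, 22 purple, 2 maroon, 28 white — 1 + 22 + 2 + 28 = 53 marbles.
One more marble must push some color to its target, so 53 + 1 = 54.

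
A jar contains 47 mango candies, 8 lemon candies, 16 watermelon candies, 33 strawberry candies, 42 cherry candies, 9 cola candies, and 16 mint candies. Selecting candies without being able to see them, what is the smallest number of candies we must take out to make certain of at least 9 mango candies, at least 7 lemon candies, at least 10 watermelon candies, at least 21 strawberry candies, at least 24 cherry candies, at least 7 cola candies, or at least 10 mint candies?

82

Each of the 7 flavors has its own threshold; avoid all of them simultaneously.
The worst case stops just short of every target: 8 mango, 6 lemon, 9 watermelon, 20 strawberry, 23 cherry, 6 cola, 9 mint — 8 + 6 + 9 + 20 + 23 + 6 + 9 = 81 candies.
One more candy must push some flavor to its target, so 81 + 1 = 82.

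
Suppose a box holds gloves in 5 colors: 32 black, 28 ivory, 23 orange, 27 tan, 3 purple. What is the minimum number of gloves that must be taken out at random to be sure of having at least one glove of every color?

111

The hardest color to obtain is purple: we could draw every other glove first — 113 − 3 = 110 gloves — without a single purple one.
The next draw must be purple, so 110 + 1 = 111.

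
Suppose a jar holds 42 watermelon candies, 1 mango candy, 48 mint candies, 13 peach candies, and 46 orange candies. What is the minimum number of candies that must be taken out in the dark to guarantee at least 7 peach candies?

144

To avoid peach candies as long as possible, exhaust the other 4 flavors first.
The worst case draws every non-peach candy first: 42 + 1 + 48 + 46 = 137.
The next 7 draws are then forced to be peach, giving 137 + 7 = 144.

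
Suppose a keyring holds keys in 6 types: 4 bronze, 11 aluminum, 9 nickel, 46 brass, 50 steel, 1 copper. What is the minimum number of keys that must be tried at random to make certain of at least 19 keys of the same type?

In the worst case we take at most 18 of each type, but all 4 bronze, all 11 aluminum, all 9 nickel, and all 1 copper (fewer than 18), giving 4 + 11 + 9 + 18 + 18 + 1 = 61.
One more key then forces some type to 19, so 61 + 1 = 62.

62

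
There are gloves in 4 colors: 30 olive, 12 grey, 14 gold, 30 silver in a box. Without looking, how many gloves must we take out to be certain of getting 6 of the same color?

21

The worst case takes 5 gloves of each color without reaching 6 of any: 4 × 5 = 20.
The next glove must bring some color to 6, so 20 + 1 = 21.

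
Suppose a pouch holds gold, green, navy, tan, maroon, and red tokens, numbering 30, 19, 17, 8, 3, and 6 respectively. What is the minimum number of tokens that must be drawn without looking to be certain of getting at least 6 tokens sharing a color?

29

Treat the 6 colors as pigeonholes.
In the worst case we take at most 5 of each color, but all 3 maroon (fewer than 5), giving 5 + 5 + 5 + 5 + 3 + 5 = 28.
One more token then forces some color to 6, so 28 + 1 = 29.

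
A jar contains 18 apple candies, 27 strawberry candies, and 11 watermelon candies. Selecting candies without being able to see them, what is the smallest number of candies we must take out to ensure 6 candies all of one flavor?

Treat the 3 flavors as pigeonholes.
The worst case takes 5 candies of each flavor without reaching 6 of any: 3 × 5 = 15.
The next candy must bring some flavor to 6, so 15 + 1 = 16.

16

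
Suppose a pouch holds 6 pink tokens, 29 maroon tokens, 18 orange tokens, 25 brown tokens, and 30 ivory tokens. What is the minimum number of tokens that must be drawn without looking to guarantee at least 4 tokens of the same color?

16

The worst case takes 3 tokens of each color without reaching 4 of any: 5 × 3 = 15.
The next token must bring some color to 4, so 15 + 1 = 16.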